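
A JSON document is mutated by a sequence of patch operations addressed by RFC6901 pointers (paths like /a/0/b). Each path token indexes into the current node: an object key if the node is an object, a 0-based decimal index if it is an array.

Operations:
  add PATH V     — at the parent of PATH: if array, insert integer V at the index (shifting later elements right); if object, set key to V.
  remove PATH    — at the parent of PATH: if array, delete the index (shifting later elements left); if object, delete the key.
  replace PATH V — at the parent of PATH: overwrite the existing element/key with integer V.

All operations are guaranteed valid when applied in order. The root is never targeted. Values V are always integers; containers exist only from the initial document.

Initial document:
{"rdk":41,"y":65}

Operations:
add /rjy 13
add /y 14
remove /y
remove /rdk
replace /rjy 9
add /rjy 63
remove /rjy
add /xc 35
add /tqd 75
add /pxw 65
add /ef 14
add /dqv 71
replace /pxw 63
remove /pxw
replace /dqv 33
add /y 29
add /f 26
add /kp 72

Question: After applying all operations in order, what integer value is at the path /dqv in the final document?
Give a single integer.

After op 1 (add /rjy 13): {"rdk":41,"rjy":13,"y":65}
After op 2 (add /y 14): {"rdk":41,"rjy":13,"y":14}
After op 3 (remove /y): {"rdk":41,"rjy":13}
After op 4 (remove /rdk): {"rjy":13}
After op 5 (replace /rjy 9): {"rjy":9}
After op 6 (add /rjy 63): {"rjy":63}
After op 7 (remove /rjy): {}
After op 8 (add /xc 35): {"xc":35}
After op 9 (add /tqd 75): {"tqd":75,"xc":35}
After op 10 (add /pxw 65): {"pxw":65,"tqd":75,"xc":35}
After op 11 (add /ef 14): {"ef":14,"pxw":65,"tqd":75,"xc":35}
After op 12 (add /dqv 71): {"dqv":71,"ef":14,"pxw":65,"tqd":75,"xc":35}
After op 13 (replace /pxw 63): {"dqv":71,"ef":14,"pxw":63,"tqd":75,"xc":35}
After op 14 (remove /pxw): {"dqv":71,"ef":14,"tqd":75,"xc":35}
After op 15 (replace /dqv 33): {"dqv":33,"ef":14,"tqd":75,"xc":35}
After op 16 (add /y 29): {"dqv":33,"ef":14,"tqd":75,"xc":35,"y":29}
After op 17 (add /f 26): {"dqv":33,"ef":14,"f":26,"tqd":75,"xc":35,"y":29}
After op 18 (add /kp 72): {"dqv":33,"ef":14,"f":26,"kp":72,"tqd":75,"xc":35,"y":29}
Value at /dqv: 33

Answer: 33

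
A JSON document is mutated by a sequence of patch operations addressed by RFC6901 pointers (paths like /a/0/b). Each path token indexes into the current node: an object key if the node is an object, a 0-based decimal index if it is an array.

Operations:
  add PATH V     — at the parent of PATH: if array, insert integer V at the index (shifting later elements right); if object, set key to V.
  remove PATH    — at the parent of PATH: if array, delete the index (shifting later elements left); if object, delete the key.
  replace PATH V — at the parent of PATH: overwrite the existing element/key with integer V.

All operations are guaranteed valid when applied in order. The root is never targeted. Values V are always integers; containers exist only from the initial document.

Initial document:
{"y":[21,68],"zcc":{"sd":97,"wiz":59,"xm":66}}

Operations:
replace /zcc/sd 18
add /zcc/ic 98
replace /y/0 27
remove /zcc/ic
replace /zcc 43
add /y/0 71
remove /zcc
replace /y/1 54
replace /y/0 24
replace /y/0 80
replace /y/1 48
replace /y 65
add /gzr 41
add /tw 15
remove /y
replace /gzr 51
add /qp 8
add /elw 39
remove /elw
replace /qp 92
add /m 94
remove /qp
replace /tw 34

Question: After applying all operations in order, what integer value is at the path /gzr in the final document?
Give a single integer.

Answer: 51

Derivation:
After op 1 (replace /zcc/sd 18): {"y":[21,68],"zcc":{"sd":18,"wiz":59,"xm":66}}
After op 2 (add /zcc/ic 98): {"y":[21,68],"zcc":{"ic":98,"sd":18,"wiz":59,"xm":66}}
After op 3 (replace /y/0 27): {"y":[27,68],"zcc":{"ic":98,"sd":18,"wiz":59,"xm":66}}
After op 4 (remove /zcc/ic): {"y":[27,68],"zcc":{"sd":18,"wiz":59,"xm":66}}
After op 5 (replace /zcc 43): {"y":[27,68],"zcc":43}
After op 6 (add /y/0 71): {"y":[71,27,68],"zcc":43}
After op 7 (remove /zcc): {"y":[71,27,68]}
After op 8 (replace /y/1 54): {"y":[71,54,68]}
After op 9 (replace /y/0 24): {"y":[24,54,68]}
After op 10 (replace /y/0 80): {"y":[80,54,68]}
After op 11 (replace /y/1 48): {"y":[80,48,68]}
After op 12 (replace /y 65): {"y":65}
After op 13 (add /gzr 41): {"gzr":41,"y":65}
After op 14 (add /tw 15): {"gzr":41,"tw":15,"y":65}
After op 15 (remove /y): {"gzr":41,"tw":15}
After op 16 (replace /gzr 51): {"gzr":51,"tw":15}
After op 17 (add /qp 8): {"gzr":51,"qp":8,"tw":15}
After op 18 (add /elw 39): {"elw":39,"gzr":51,"qp":8,"tw":15}
After op 19 (remove /elw): {"gzr":51,"qp":8,"tw":15}
After op 20 (replace /qp 92): {"gzr":51,"qp":92,"tw":15}
After op 21 (add /m 94): {"gzr":51,"m":94,"qp":92,"tw":15}
After op 22 (remove /qp): {"gzr":51,"m":94,"tw":15}
After op 23 (replace /tw 34): {"gzr":51,"m":94,"tw":34}
Value at /gzr: 51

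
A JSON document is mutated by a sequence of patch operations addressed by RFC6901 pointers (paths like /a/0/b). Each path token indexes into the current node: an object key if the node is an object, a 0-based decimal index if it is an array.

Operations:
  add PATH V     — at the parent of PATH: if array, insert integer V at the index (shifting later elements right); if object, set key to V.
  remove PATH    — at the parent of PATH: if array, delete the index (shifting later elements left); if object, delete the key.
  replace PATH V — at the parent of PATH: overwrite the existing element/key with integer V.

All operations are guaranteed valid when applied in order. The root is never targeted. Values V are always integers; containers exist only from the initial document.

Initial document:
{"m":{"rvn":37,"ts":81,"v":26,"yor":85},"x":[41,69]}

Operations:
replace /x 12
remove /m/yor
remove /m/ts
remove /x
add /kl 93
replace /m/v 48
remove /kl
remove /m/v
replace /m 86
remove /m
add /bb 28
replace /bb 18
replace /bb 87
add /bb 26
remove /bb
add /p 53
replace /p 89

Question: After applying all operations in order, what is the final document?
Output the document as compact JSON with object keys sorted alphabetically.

After op 1 (replace /x 12): {"m":{"rvn":37,"ts":81,"v":26,"yor":85},"x":12}
After op 2 (remove /m/yor): {"m":{"rvn":37,"ts":81,"v":26},"x":12}
After op 3 (remove /m/ts): {"m":{"rvn":37,"v":26},"x":12}
After op 4 (remove /x): {"m":{"rvn":37,"v":26}}
After op 5 (add /kl 93): {"kl":93,"m":{"rvn":37,"v":26}}
After op 6 (replace /m/v 48): {"kl":93,"m":{"rvn":37,"v":48}}
After op 7 (remove /kl): {"m":{"rvn":37,"v":48}}
After op 8 (remove /m/v): {"m":{"rvn":37}}
After op 9 (replace /m 86): {"m":86}
After op 10 (remove /m): {}
After op 11 (add /bb 28): {"bb":28}
After op 12 (replace /bb 18): {"bb":18}
After op 13 (replace /bb 87): {"bb":87}
After op 14 (add /bb 26): {"bb":26}
After op 15 (remove /bb): {}
After op 16 (add /p 53): {"p":53}
After op 17 (replace /p 89): {"p":89}

Answer: {"p":89}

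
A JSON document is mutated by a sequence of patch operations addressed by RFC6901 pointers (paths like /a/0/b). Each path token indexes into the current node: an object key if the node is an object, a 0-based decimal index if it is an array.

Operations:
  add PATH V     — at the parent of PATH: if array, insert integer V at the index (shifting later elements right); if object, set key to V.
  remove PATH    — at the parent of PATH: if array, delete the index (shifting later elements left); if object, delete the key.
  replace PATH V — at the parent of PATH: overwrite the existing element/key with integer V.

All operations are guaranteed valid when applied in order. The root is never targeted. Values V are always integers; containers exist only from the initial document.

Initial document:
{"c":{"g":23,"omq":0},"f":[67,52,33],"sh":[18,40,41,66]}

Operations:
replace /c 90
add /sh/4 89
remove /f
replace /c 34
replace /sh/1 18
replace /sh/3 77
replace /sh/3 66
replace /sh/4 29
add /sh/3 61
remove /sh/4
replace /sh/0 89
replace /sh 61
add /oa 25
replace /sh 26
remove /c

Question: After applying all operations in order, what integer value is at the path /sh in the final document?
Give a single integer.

Answer: 26

Derivation:
After op 1 (replace /c 90): {"c":90,"f":[67,52,33],"sh":[18,40,41,66]}
After op 2 (add /sh/4 89): {"c":90,"f":[67,52,33],"sh":[18,40,41,66,89]}
After op 3 (remove /f): {"c":90,"sh":[18,40,41,66,89]}
After op 4 (replace /c 34): {"c":34,"sh":[18,40,41,66,89]}
After op 5 (replace /sh/1 18): {"c":34,"sh":[18,18,41,66,89]}
After op 6 (replace /sh/3 77): {"c":34,"sh":[18,18,41,77,89]}
After op 7 (replace /sh/3 66): {"c":34,"sh":[18,18,41,66,89]}
After op 8 (replace /sh/4 29): {"c":34,"sh":[18,18,41,66,29]}
After op 9 (add /sh/3 61): {"c":34,"sh":[18,18,41,61,66,29]}
After op 10 (remove /sh/4): {"c":34,"sh":[18,18,41,61,29]}
After op 11 (replace /sh/0 89): {"c":34,"sh":[89,18,41,61,29]}
After op 12 (replace /sh 61): {"c":34,"sh":61}
After op 13 (add /oa 25): {"c":34,"oa":25,"sh":61}
After op 14 (replace /sh 26): {"c":34,"oa":25,"sh":26}
After op 15 (remove /c): {"oa":25,"sh":26}
Value at /sh: 26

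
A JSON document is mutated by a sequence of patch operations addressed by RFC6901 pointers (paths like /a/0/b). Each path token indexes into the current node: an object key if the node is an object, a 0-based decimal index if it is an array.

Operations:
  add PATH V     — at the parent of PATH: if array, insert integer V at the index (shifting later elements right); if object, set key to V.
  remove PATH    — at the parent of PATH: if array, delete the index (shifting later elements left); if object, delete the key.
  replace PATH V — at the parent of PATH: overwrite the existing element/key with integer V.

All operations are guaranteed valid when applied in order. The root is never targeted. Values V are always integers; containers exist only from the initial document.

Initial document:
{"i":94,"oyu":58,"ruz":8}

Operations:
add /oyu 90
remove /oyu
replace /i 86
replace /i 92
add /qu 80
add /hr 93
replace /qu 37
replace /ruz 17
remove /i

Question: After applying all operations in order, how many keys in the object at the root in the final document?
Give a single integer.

After op 1 (add /oyu 90): {"i":94,"oyu":90,"ruz":8}
After op 2 (remove /oyu): {"i":94,"ruz":8}
After op 3 (replace /i 86): {"i":86,"ruz":8}
After op 4 (replace /i 92): {"i":92,"ruz":8}
After op 5 (add /qu 80): {"i":92,"qu":80,"ruz":8}
After op 6 (add /hr 93): {"hr":93,"i":92,"qu":80,"ruz":8}
After op 7 (replace /qu 37): {"hr":93,"i":92,"qu":37,"ruz":8}
After op 8 (replace /ruz 17): {"hr":93,"i":92,"qu":37,"ruz":17}
After op 9 (remove /i): {"hr":93,"qu":37,"ruz":17}
Size at the root: 3

Answer: 3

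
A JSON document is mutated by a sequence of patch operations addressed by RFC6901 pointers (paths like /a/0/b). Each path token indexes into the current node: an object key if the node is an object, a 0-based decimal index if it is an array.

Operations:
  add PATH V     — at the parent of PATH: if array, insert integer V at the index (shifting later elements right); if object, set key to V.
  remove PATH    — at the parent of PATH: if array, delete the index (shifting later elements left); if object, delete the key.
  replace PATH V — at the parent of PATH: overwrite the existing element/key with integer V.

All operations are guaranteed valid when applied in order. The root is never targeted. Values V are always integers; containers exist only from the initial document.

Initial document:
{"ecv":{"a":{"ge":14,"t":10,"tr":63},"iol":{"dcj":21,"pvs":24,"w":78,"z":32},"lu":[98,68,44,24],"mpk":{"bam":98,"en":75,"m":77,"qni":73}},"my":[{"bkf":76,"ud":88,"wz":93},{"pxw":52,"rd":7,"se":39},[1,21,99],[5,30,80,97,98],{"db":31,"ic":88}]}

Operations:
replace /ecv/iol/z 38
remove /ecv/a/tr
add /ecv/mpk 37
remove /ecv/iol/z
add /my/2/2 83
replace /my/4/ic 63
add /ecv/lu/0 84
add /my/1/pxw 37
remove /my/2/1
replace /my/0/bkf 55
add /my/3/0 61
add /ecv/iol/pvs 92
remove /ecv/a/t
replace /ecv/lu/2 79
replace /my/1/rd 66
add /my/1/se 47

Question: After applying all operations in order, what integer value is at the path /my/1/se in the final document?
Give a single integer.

After op 1 (replace /ecv/iol/z 38): {"ecv":{"a":{"ge":14,"t":10,"tr":63},"iol":{"dcj":21,"pvs":24,"w":78,"z":38},"lu":[98,68,44,24],"mpk":{"bam":98,"en":75,"m":77,"qni":73}},"my":[{"bkf":76,"ud":88,"wz":93},{"pxw":52,"rd":7,"se":39},[1,21,99],[5,30,80,97,98],{"db":31,"ic":88}]}
After op 2 (remove /ecv/a/tr): {"ecv":{"a":{"ge":14,"t":10},"iol":{"dcj":21,"pvs":24,"w":78,"z":38},"lu":[98,68,44,24],"mpk":{"bam":98,"en":75,"m":77,"qni":73}},"my":[{"bkf":76,"ud":88,"wz":93},{"pxw":52,"rd":7,"se":39},[1,21,99],[5,30,80,97,98],{"db":31,"ic":88}]}
After op 3 (add /ecv/mpk 37): {"ecv":{"a":{"ge":14,"t":10},"iol":{"dcj":21,"pvs":24,"w":78,"z":38},"lu":[98,68,44,24],"mpk":37},"my":[{"bkf":76,"ud":88,"wz":93},{"pxw":52,"rd":7,"se":39},[1,21,99],[5,30,80,97,98],{"db":31,"ic":88}]}
After op 4 (remove /ecv/iol/z): {"ecv":{"a":{"ge":14,"t":10},"iol":{"dcj":21,"pvs":24,"w":78},"lu":[98,68,44,24],"mpk":37},"my":[{"bkf":76,"ud":88,"wz":93},{"pxw":52,"rd":7,"se":39},[1,21,99],[5,30,80,97,98],{"db":31,"ic":88}]}
After op 5 (add /my/2/2 83): {"ecv":{"a":{"ge":14,"t":10},"iol":{"dcj":21,"pvs":24,"w":78},"lu":[98,68,44,24],"mpk":37},"my":[{"bkf":76,"ud":88,"wz":93},{"pxw":52,"rd":7,"se":39},[1,21,83,99],[5,30,80,97,98],{"db":31,"ic":88}]}
After op 6 (replace /my/4/ic 63): {"ecv":{"a":{"ge":14,"t":10},"iol":{"dcj":21,"pvs":24,"w":78},"lu":[98,68,44,24],"mpk":37},"my":[{"bkf":76,"ud":88,"wz":93},{"pxw":52,"rd":7,"se":39},[1,21,83,99],[5,30,80,97,98],{"db":31,"ic":63}]}
After op 7 (add /ecv/lu/0 84): {"ecv":{"a":{"ge":14,"t":10},"iol":{"dcj":21,"pvs":24,"w":78},"lu":[84,98,68,44,24],"mpk":37},"my":[{"bkf":76,"ud":88,"wz":93},{"pxw":52,"rd":7,"se":39},[1,21,83,99],[5,30,80,97,98],{"db":31,"ic":63}]}
After op 8 (add /my/1/pxw 37): {"ecv":{"a":{"ge":14,"t":10},"iol":{"dcj":21,"pvs":24,"w":78},"lu":[84,98,68,44,24],"mpk":37},"my":[{"bkf":76,"ud":88,"wz":93},{"pxw":37,"rd":7,"se":39},[1,21,83,99],[5,30,80,97,98],{"db":31,"ic":63}]}
After op 9 (remove /my/2/1): {"ecv":{"a":{"ge":14,"t":10},"iol":{"dcj":21,"pvs":24,"w":78},"lu":[84,98,68,44,24],"mpk":37},"my":[{"bkf":76,"ud":88,"wz":93},{"pxw":37,"rd":7,"se":39},[1,83,99],[5,30,80,97,98],{"db":31,"ic":63}]}
After op 10 (replace /my/0/bkf 55): {"ecv":{"a":{"ge":14,"t":10},"iol":{"dcj":21,"pvs":24,"w":78},"lu":[84,98,68,44,24],"mpk":37},"my":[{"bkf":55,"ud":88,"wz":93},{"pxw":37,"rd":7,"se":39},[1,83,99],[5,30,80,97,98],{"db":31,"ic":63}]}
After op 11 (add /my/3/0 61): {"ecv":{"a":{"ge":14,"t":10},"iol":{"dcj":21,"pvs":24,"w":78},"lu":[84,98,68,44,24],"mpk":37},"my":[{"bkf":55,"ud":88,"wz":93},{"pxw":37,"rd":7,"se":39},[1,83,99],[61,5,30,80,97,98],{"db":31,"ic":63}]}
After op 12 (add /ecv/iol/pvs 92): {"ecv":{"a":{"ge":14,"t":10},"iol":{"dcj":21,"pvs":92,"w":78},"lu":[84,98,68,44,24],"mpk":37},"my":[{"bkf":55,"ud":88,"wz":93},{"pxw":37,"rd":7,"se":39},[1,83,99],[61,5,30,80,97,98],{"db":31,"ic":63}]}
After op 13 (remove /ecv/a/t): {"ecv":{"a":{"ge":14},"iol":{"dcj":21,"pvs":92,"w":78},"lu":[84,98,68,44,24],"mpk":37},"my":[{"bkf":55,"ud":88,"wz":93},{"pxw":37,"rd":7,"se":39},[1,83,99],[61,5,30,80,97,98],{"db":31,"ic":63}]}
After op 14 (replace /ecv/lu/2 79): {"ecv":{"a":{"ge":14},"iol":{"dcj":21,"pvs":92,"w":78},"lu":[84,98,79,44,24],"mpk":37},"my":[{"bkf":55,"ud":88,"wz":93},{"pxw":37,"rd":7,"se":39},[1,83,99],[61,5,30,80,97,98],{"db":31,"ic":63}]}
After op 15 (replace /my/1/rd 66): {"ecv":{"a":{"ge":14},"iol":{"dcj":21,"pvs":92,"w":78},"lu":[84,98,79,44,24],"mpk":37},"my":[{"bkf":55,"ud":88,"wz":93},{"pxw":37,"rd":66,"se":39},[1,83,99],[61,5,30,80,97,98],{"db":31,"ic":63}]}
After op 16 (add /my/1/se 47): {"ecv":{"a":{"ge":14},"iol":{"dcj":21,"pvs":92,"w":78},"lu":[84,98,79,44,24],"mpk":37},"my":[{"bkf":55,"ud":88,"wz":93},{"pxw":37,"rd":66,"se":47},[1,83,99],[61,5,30,80,97,98],{"db":31,"ic":63}]}
Value at /my/1/se: 47

Answer: 47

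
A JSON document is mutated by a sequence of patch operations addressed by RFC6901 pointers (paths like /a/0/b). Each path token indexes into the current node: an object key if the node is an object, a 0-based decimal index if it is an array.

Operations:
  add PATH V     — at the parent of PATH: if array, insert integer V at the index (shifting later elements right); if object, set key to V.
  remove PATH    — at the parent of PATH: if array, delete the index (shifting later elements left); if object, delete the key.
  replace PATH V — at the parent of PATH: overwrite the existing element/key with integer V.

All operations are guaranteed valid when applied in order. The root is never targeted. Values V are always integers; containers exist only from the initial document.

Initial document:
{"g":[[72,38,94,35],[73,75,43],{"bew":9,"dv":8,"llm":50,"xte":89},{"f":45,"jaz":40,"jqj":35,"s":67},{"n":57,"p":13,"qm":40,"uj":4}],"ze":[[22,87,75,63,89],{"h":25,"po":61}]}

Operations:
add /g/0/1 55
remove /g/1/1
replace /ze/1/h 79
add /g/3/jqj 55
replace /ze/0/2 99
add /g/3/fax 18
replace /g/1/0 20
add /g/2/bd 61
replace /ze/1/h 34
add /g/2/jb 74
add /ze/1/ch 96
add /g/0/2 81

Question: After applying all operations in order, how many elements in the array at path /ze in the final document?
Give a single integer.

Answer: 2

Derivation:
After op 1 (add /g/0/1 55): {"g":[[72,55,38,94,35],[73,75,43],{"bew":9,"dv":8,"llm":50,"xte":89},{"f":45,"jaz":40,"jqj":35,"s":67},{"n":57,"p":13,"qm":40,"uj":4}],"ze":[[22,87,75,63,89],{"h":25,"po":61}]}
After op 2 (remove /g/1/1): {"g":[[72,55,38,94,35],[73,43],{"bew":9,"dv":8,"llm":50,"xte":89},{"f":45,"jaz":40,"jqj":35,"s":67},{"n":57,"p":13,"qm":40,"uj":4}],"ze":[[22,87,75,63,89],{"h":25,"po":61}]}
After op 3 (replace /ze/1/h 79): {"g":[[72,55,38,94,35],[73,43],{"bew":9,"dv":8,"llm":50,"xte":89},{"f":45,"jaz":40,"jqj":35,"s":67},{"n":57,"p":13,"qm":40,"uj":4}],"ze":[[22,87,75,63,89],{"h":79,"po":61}]}
After op 4 (add /g/3/jqj 55): {"g":[[72,55,38,94,35],[73,43],{"bew":9,"dv":8,"llm":50,"xte":89},{"f":45,"jaz":40,"jqj":55,"s":67},{"n":57,"p":13,"qm":40,"uj":4}],"ze":[[22,87,75,63,89],{"h":79,"po":61}]}
After op 5 (replace /ze/0/2 99): {"g":[[72,55,38,94,35],[73,43],{"bew":9,"dv":8,"llm":50,"xte":89},{"f":45,"jaz":40,"jqj":55,"s":67},{"n":57,"p":13,"qm":40,"uj":4}],"ze":[[22,87,99,63,89],{"h":79,"po":61}]}
After op 6 (add /g/3/fax 18): {"g":[[72,55,38,94,35],[73,43],{"bew":9,"dv":8,"llm":50,"xte":89},{"f":45,"fax":18,"jaz":40,"jqj":55,"s":67},{"n":57,"p":13,"qm":40,"uj":4}],"ze":[[22,87,99,63,89],{"h":79,"po":61}]}
After op 7 (replace /g/1/0 20): {"g":[[72,55,38,94,35],[20,43],{"bew":9,"dv":8,"llm":50,"xte":89},{"f":45,"fax":18,"jaz":40,"jqj":55,"s":67},{"n":57,"p":13,"qm":40,"uj":4}],"ze":[[22,87,99,63,89],{"h":79,"po":61}]}
After op 8 (add /g/2/bd 61): {"g":[[72,55,38,94,35],[20,43],{"bd":61,"bew":9,"dv":8,"llm":50,"xte":89},{"f":45,"fax":18,"jaz":40,"jqj":55,"s":67},{"n":57,"p":13,"qm":40,"uj":4}],"ze":[[22,87,99,63,89],{"h":79,"po":61}]}
After op 9 (replace /ze/1/h 34): {"g":[[72,55,38,94,35],[20,43],{"bd":61,"bew":9,"dv":8,"llm":50,"xte":89},{"f":45,"fax":18,"jaz":40,"jqj":55,"s":67},{"n":57,"p":13,"qm":40,"uj":4}],"ze":[[22,87,99,63,89],{"h":34,"po":61}]}
After op 10 (add /g/2/jb 74): {"g":[[72,55,38,94,35],[20,43],{"bd":61,"bew":9,"dv":8,"jb":74,"llm":50,"xte":89},{"f":45,"fax":18,"jaz":40,"jqj":55,"s":67},{"n":57,"p":13,"qm":40,"uj":4}],"ze":[[22,87,99,63,89],{"h":34,"po":61}]}
After op 11 (add /ze/1/ch 96): {"g":[[72,55,38,94,35],[20,43],{"bd":61,"bew":9,"dv":8,"jb":74,"llm":50,"xte":89},{"f":45,"fax":18,"jaz":40,"jqj":55,"s":67},{"n":57,"p":13,"qm":40,"uj":4}],"ze":[[22,87,99,63,89],{"ch":96,"h":34,"po":61}]}
After op 12 (add /g/0/2 81): {"g":[[72,55,81,38,94,35],[20,43],{"bd":61,"bew":9,"dv":8,"jb":74,"llm":50,"xte":89},{"f":45,"fax":18,"jaz":40,"jqj":55,"s":67},{"n":57,"p":13,"qm":40,"uj":4}],"ze":[[22,87,99,63,89],{"ch":96,"h":34,"po":61}]}
Size at path /ze: 2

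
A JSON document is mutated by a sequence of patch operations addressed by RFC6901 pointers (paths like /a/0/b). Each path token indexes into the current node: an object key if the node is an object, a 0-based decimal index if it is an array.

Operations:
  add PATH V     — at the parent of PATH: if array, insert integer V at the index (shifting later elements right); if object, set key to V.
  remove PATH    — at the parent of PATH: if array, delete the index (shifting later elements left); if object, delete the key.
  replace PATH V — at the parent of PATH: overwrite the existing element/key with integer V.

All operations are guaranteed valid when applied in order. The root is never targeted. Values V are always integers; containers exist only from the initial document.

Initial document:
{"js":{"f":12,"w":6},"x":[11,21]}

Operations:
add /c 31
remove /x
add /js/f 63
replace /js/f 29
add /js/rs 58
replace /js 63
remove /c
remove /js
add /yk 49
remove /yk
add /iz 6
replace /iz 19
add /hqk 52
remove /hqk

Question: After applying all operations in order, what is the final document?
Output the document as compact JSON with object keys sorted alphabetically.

After op 1 (add /c 31): {"c":31,"js":{"f":12,"w":6},"x":[11,21]}
After op 2 (remove /x): {"c":31,"js":{"f":12,"w":6}}
After op 3 (add /js/f 63): {"c":31,"js":{"f":63,"w":6}}
After op 4 (replace /js/f 29): {"c":31,"js":{"f":29,"w":6}}
After op 5 (add /js/rs 58): {"c":31,"js":{"f":29,"rs":58,"w":6}}
After op 6 (replace /js 63): {"c":31,"js":63}
After op 7 (remove /c): {"js":63}
After op 8 (remove /js): {}
After op 9 (add /yk 49): {"yk":49}
After op 10 (remove /yk): {}
After op 11 (add /iz 6): {"iz":6}
After op 12 (replace /iz 19): {"iz":19}
After op 13 (add /hqk 52): {"hqk":52,"iz":19}
After op 14 (remove /hqk): {"iz":19}

Answer: {"iz":19}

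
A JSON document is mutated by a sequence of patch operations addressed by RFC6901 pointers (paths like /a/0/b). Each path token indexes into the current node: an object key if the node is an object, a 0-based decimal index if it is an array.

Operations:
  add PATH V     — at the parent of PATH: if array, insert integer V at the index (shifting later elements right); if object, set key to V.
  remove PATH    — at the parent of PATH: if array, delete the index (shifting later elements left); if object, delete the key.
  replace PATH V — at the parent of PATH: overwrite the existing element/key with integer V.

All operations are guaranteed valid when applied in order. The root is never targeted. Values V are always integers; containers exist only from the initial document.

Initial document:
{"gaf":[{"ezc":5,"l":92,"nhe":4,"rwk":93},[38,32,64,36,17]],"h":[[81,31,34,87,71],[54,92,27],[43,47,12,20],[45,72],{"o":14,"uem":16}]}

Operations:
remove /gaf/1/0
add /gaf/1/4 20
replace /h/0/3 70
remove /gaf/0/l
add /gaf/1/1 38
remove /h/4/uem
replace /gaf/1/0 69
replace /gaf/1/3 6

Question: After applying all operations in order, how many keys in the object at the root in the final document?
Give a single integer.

After op 1 (remove /gaf/1/0): {"gaf":[{"ezc":5,"l":92,"nhe":4,"rwk":93},[32,64,36,17]],"h":[[81,31,34,87,71],[54,92,27],[43,47,12,20],[45,72],{"o":14,"uem":16}]}
After op 2 (add /gaf/1/4 20): {"gaf":[{"ezc":5,"l":92,"nhe":4,"rwk":93},[32,64,36,17,20]],"h":[[81,31,34,87,71],[54,92,27],[43,47,12,20],[45,72],{"o":14,"uem":16}]}
After op 3 (replace /h/0/3 70): {"gaf":[{"ezc":5,"l":92,"nhe":4,"rwk":93},[32,64,36,17,20]],"h":[[81,31,34,70,71],[54,92,27],[43,47,12,20],[45,72],{"o":14,"uem":16}]}
After op 4 (remove /gaf/0/l): {"gaf":[{"ezc":5,"nhe":4,"rwk":93},[32,64,36,17,20]],"h":[[81,31,34,70,71],[54,92,27],[43,47,12,20],[45,72],{"o":14,"uem":16}]}
After op 5 (add /gaf/1/1 38): {"gaf":[{"ezc":5,"nhe":4,"rwk":93},[32,38,64,36,17,20]],"h":[[81,31,34,70,71],[54,92,27],[43,47,12,20],[45,72],{"o":14,"uem":16}]}
After op 6 (remove /h/4/uem): {"gaf":[{"ezc":5,"nhe":4,"rwk":93},[32,38,64,36,17,20]],"h":[[81,31,34,70,71],[54,92,27],[43,47,12,20],[45,72],{"o":14}]}
After op 7 (replace /gaf/1/0 69): {"gaf":[{"ezc":5,"nhe":4,"rwk":93},[69,38,64,36,17,20]],"h":[[81,31,34,70,71],[54,92,27],[43,47,12,20],[45,72],{"o":14}]}
After op 8 (replace /gaf/1/3 6): {"gaf":[{"ezc":5,"nhe":4,"rwk":93},[69,38,64,6,17,20]],"h":[[81,31,34,70,71],[54,92,27],[43,47,12,20],[45,72],{"o":14}]}
Size at the root: 2

Answer: 2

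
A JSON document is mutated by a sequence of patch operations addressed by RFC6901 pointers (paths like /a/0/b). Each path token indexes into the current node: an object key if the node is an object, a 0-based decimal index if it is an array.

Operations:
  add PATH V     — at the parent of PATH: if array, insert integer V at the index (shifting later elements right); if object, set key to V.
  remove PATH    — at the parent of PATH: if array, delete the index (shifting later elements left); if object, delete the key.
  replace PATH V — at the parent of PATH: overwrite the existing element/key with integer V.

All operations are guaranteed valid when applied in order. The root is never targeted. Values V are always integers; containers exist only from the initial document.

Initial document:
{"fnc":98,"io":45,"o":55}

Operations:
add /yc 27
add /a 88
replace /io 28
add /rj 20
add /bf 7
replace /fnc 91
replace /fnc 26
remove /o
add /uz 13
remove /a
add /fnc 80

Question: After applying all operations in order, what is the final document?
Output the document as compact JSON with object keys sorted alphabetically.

After op 1 (add /yc 27): {"fnc":98,"io":45,"o":55,"yc":27}
After op 2 (add /a 88): {"a":88,"fnc":98,"io":45,"o":55,"yc":27}
After op 3 (replace /io 28): {"a":88,"fnc":98,"io":28,"o":55,"yc":27}
After op 4 (add /rj 20): {"a":88,"fnc":98,"io":28,"o":55,"rj":20,"yc":27}
After op 5 (add /bf 7): {"a":88,"bf":7,"fnc":98,"io":28,"o":55,"rj":20,"yc":27}
After op 6 (replace /fnc 91): {"a":88,"bf":7,"fnc":91,"io":28,"o":55,"rj":20,"yc":27}
After op 7 (replace /fnc 26): {"a":88,"bf":7,"fnc":26,"io":28,"o":55,"rj":20,"yc":27}
After op 8 (remove /o): {"a":88,"bf":7,"fnc":26,"io":28,"rj":20,"yc":27}
After op 9 (add /uz 13): {"a":88,"bf":7,"fnc":26,"io":28,"rj":20,"uz":13,"yc":27}
After op 10 (remove /a): {"bf":7,"fnc":26,"io":28,"rj":20,"uz":13,"yc":27}
After op 11 (add /fnc 80): {"bf":7,"fnc":80,"io":28,"rj":20,"uz":13,"yc":27}

Answer: {"bf":7,"fnc":80,"io":28,"rj":20,"uz":13,"yc":27}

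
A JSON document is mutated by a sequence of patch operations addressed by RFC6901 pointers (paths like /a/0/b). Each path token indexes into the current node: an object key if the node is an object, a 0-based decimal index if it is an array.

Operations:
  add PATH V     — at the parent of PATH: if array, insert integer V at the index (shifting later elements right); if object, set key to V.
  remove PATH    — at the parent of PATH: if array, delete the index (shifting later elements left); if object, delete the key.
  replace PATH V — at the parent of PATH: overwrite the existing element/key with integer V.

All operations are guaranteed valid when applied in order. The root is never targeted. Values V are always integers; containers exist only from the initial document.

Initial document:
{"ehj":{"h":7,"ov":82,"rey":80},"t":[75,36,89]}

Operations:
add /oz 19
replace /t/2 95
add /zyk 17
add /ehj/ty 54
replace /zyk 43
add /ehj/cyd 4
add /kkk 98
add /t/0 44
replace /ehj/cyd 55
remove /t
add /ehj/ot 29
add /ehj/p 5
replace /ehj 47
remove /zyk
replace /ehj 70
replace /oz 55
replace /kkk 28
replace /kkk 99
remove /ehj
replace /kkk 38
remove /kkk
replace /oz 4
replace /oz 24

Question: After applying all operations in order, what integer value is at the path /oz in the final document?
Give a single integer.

After op 1 (add /oz 19): {"ehj":{"h":7,"ov":82,"rey":80},"oz":19,"t":[75,36,89]}
After op 2 (replace /t/2 95): {"ehj":{"h":7,"ov":82,"rey":80},"oz":19,"t":[75,36,95]}
After op 3 (add /zyk 17): {"ehj":{"h":7,"ov":82,"rey":80},"oz":19,"t":[75,36,95],"zyk":17}
After op 4 (add /ehj/ty 54): {"ehj":{"h":7,"ov":82,"rey":80,"ty":54},"oz":19,"t":[75,36,95],"zyk":17}
After op 5 (replace /zyk 43): {"ehj":{"h":7,"ov":82,"rey":80,"ty":54},"oz":19,"t":[75,36,95],"zyk":43}
After op 6 (add /ehj/cyd 4): {"ehj":{"cyd":4,"h":7,"ov":82,"rey":80,"ty":54},"oz":19,"t":[75,36,95],"zyk":43}
After op 7 (add /kkk 98): {"ehj":{"cyd":4,"h":7,"ov":82,"rey":80,"ty":54},"kkk":98,"oz":19,"t":[75,36,95],"zyk":43}
After op 8 (add /t/0 44): {"ehj":{"cyd":4,"h":7,"ov":82,"rey":80,"ty":54},"kkk":98,"oz":19,"t":[44,75,36,95],"zyk":43}
After op 9 (replace /ehj/cyd 55): {"ehj":{"cyd":55,"h":7,"ov":82,"rey":80,"ty":54},"kkk":98,"oz":19,"t":[44,75,36,95],"zyk":43}
After op 10 (remove /t): {"ehj":{"cyd":55,"h":7,"ov":82,"rey":80,"ty":54},"kkk":98,"oz":19,"zyk":43}
After op 11 (add /ehj/ot 29): {"ehj":{"cyd":55,"h":7,"ot":29,"ov":82,"rey":80,"ty":54},"kkk":98,"oz":19,"zyk":43}
After op 12 (add /ehj/p 5): {"ehj":{"cyd":55,"h":7,"ot":29,"ov":82,"p":5,"rey":80,"ty":54},"kkk":98,"oz":19,"zyk":43}
After op 13 (replace /ehj 47): {"ehj":47,"kkk":98,"oz":19,"zyk":43}
After op 14 (remove /zyk): {"ehj":47,"kkk":98,"oz":19}
After op 15 (replace /ehj 70): {"ehj":70,"kkk":98,"oz":19}
After op 16 (replace /oz 55): {"ehj":70,"kkk":98,"oz":55}
After op 17 (replace /kkk 28): {"ehj":70,"kkk":28,"oz":55}
After op 18 (replace /kkk 99): {"ehj":70,"kkk":99,"oz":55}
After op 19 (remove /ehj): {"kkk":99,"oz":55}
After op 20 (replace /kkk 38): {"kkk":38,"oz":55}
After op 21 (remove /kkk): {"oz":55}
After op 22 (replace /oz 4): {"oz":4}
After op 23 (replace /oz 24): {"oz":24}
Value at /oz: 24

Answer: 24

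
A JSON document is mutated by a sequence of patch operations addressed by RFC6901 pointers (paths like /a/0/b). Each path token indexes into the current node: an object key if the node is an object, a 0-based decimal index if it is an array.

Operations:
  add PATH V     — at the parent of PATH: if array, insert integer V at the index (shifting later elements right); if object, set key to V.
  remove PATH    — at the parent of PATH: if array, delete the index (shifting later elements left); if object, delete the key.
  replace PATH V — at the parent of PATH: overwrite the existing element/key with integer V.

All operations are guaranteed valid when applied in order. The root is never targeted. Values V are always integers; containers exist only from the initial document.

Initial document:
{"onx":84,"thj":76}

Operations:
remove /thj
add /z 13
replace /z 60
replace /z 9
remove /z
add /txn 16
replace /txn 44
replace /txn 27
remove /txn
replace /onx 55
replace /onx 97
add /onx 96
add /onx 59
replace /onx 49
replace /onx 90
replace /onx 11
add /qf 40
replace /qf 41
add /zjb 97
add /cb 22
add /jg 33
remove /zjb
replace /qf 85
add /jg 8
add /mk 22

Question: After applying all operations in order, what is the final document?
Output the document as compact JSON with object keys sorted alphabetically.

After op 1 (remove /thj): {"onx":84}
After op 2 (add /z 13): {"onx":84,"z":13}
After op 3 (replace /z 60): {"onx":84,"z":60}
After op 4 (replace /z 9): {"onx":84,"z":9}
After op 5 (remove /z): {"onx":84}
After op 6 (add /txn 16): {"onx":84,"txn":16}
After op 7 (replace /txn 44): {"onx":84,"txn":44}
After op 8 (replace /txn 27): {"onx":84,"txn":27}
After op 9 (remove /txn): {"onx":84}
After op 10 (replace /onx 55): {"onx":55}
After op 11 (replace /onx 97): {"onx":97}
After op 12 (add /onx 96): {"onx":96}
After op 13 (add /onx 59): {"onx":59}
After op 14 (replace /onx 49): {"onx":49}
After op 15 (replace /onx 90): {"onx":90}
After op 16 (replace /onx 11): {"onx":11}
After op 17 (add /qf 40): {"onx":11,"qf":40}
After op 18 (replace /qf 41): {"onx":11,"qf":41}
After op 19 (add /zjb 97): {"onx":11,"qf":41,"zjb":97}
After op 20 (add /cb 22): {"cb":22,"onx":11,"qf":41,"zjb":97}
After op 21 (add /jg 33): {"cb":22,"jg":33,"onx":11,"qf":41,"zjb":97}
After op 22 (remove /zjb): {"cb":22,"jg":33,"onx":11,"qf":41}
After op 23 (replace /qf 85): {"cb":22,"jg":33,"onx":11,"qf":85}
After op 24 (add /jg 8): {"cb":22,"jg":8,"onx":11,"qf":85}
After op 25 (add /mk 22): {"cb":22,"jg":8,"mk":22,"onx":11,"qf":85}

Answer: {"cb":22,"jg":8,"mk":22,"onx":11,"qf":85}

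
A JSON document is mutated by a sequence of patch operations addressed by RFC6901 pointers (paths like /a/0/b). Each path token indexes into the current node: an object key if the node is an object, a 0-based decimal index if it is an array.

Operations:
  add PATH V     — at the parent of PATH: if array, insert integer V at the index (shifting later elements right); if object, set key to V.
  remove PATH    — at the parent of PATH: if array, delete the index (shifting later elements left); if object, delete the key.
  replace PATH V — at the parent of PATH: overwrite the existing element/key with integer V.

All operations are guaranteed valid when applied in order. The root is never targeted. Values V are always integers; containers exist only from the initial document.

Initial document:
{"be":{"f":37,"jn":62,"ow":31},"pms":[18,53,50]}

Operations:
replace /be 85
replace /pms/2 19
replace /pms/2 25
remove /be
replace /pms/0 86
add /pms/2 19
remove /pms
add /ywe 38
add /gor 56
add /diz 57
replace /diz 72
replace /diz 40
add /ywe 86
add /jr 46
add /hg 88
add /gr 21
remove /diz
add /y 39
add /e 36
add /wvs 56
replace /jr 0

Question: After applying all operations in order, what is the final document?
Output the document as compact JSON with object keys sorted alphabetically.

After op 1 (replace /be 85): {"be":85,"pms":[18,53,50]}
After op 2 (replace /pms/2 19): {"be":85,"pms":[18,53,19]}
After op 3 (replace /pms/2 25): {"be":85,"pms":[18,53,25]}
After op 4 (remove /be): {"pms":[18,53,25]}
After op 5 (replace /pms/0 86): {"pms":[86,53,25]}
After op 6 (add /pms/2 19): {"pms":[86,53,19,25]}
After op 7 (remove /pms): {}
After op 8 (add /ywe 38): {"ywe":38}
After op 9 (add /gor 56): {"gor":56,"ywe":38}
After op 10 (add /diz 57): {"diz":57,"gor":56,"ywe":38}
After op 11 (replace /diz 72): {"diz":72,"gor":56,"ywe":38}
After op 12 (replace /diz 40): {"diz":40,"gor":56,"ywe":38}
After op 13 (add /ywe 86): {"diz":40,"gor":56,"ywe":86}
After op 14 (add /jr 46): {"diz":40,"gor":56,"jr":46,"ywe":86}
After op 15 (add /hg 88): {"diz":40,"gor":56,"hg":88,"jr":46,"ywe":86}
After op 16 (add /gr 21): {"diz":40,"gor":56,"gr":21,"hg":88,"jr":46,"ywe":86}
After op 17 (remove /diz): {"gor":56,"gr":21,"hg":88,"jr":46,"ywe":86}
After op 18 (add /y 39): {"gor":56,"gr":21,"hg":88,"jr":46,"y":39,"ywe":86}
After op 19 (add /e 36): {"e":36,"gor":56,"gr":21,"hg":88,"jr":46,"y":39,"ywe":86}
After op 20 (add /wvs 56): {"e":36,"gor":56,"gr":21,"hg":88,"jr":46,"wvs":56,"y":39,"ywe":86}
After op 21 (replace /jr 0): {"e":36,"gor":56,"gr":21,"hg":88,"jr":0,"wvs":56,"y":39,"ywe":86}

Answer: {"e":36,"gor":56,"gr":21,"hg":88,"jr":0,"wvs":56,"y":39,"ywe":86}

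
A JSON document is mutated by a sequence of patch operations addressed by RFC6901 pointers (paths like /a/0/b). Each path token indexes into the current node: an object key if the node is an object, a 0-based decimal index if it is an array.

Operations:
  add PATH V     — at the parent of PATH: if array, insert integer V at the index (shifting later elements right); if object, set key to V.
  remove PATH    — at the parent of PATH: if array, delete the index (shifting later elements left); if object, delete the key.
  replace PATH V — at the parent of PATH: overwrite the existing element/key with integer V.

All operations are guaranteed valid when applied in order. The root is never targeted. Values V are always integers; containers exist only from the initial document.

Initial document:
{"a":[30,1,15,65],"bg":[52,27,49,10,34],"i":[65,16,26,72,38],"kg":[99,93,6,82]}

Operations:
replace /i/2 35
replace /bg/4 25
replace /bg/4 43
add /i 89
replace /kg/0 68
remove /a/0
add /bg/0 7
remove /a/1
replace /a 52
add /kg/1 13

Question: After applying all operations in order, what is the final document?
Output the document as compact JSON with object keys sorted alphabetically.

Answer: {"a":52,"bg":[7,52,27,49,10,43],"i":89,"kg":[68,13,93,6,82]}

Derivation:
After op 1 (replace /i/2 35): {"a":[30,1,15,65],"bg":[52,27,49,10,34],"i":[65,16,35,72,38],"kg":[99,93,6,82]}
After op 2 (replace /bg/4 25): {"a":[30,1,15,65],"bg":[52,27,49,10,25],"i":[65,16,35,72,38],"kg":[99,93,6,82]}
After op 3 (replace /bg/4 43): {"a":[30,1,15,65],"bg":[52,27,49,10,43],"i":[65,16,35,72,38],"kg":[99,93,6,82]}
After op 4 (add /i 89): {"a":[30,1,15,65],"bg":[52,27,49,10,43],"i":89,"kg":[99,93,6,82]}
After op 5 (replace /kg/0 68): {"a":[30,1,15,65],"bg":[52,27,49,10,43],"i":89,"kg":[68,93,6,82]}
After op 6 (remove /a/0): {"a":[1,15,65],"bg":[52,27,49,10,43],"i":89,"kg":[68,93,6,82]}
After op 7 (add /bg/0 7): {"a":[1,15,65],"bg":[7,52,27,49,10,43],"i":89,"kg":[68,93,6,82]}
After op 8 (remove /a/1): {"a":[1,65],"bg":[7,52,27,49,10,43],"i":89,"kg":[68,93,6,82]}
After op 9 (replace /a 52): {"a":52,"bg":[7,52,27,49,10,43],"i":89,"kg":[68,93,6,82]}
After op 10 (add /kg/1 13): {"a":52,"bg":[7,52,27,49,10,43],"i":89,"kg":[68,13,93,6,82]}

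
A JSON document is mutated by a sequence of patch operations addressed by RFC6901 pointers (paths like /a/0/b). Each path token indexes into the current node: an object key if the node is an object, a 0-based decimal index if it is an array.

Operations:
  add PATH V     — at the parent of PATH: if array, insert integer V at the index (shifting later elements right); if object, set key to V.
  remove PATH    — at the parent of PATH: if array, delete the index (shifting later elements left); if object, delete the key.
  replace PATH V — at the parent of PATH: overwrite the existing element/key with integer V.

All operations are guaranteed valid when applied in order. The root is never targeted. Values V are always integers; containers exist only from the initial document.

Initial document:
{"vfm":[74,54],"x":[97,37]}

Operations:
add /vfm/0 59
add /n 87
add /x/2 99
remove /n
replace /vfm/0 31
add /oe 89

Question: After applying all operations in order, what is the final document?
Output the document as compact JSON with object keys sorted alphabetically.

After op 1 (add /vfm/0 59): {"vfm":[59,74,54],"x":[97,37]}
After op 2 (add /n 87): {"n":87,"vfm":[59,74,54],"x":[97,37]}
After op 3 (add /x/2 99): {"n":87,"vfm":[59,74,54],"x":[97,37,99]}
After op 4 (remove /n): {"vfm":[59,74,54],"x":[97,37,99]}
After op 5 (replace /vfm/0 31): {"vfm":[31,74,54],"x":[97,37,99]}
After op 6 (add /oe 89): {"oe":89,"vfm":[31,74,54],"x":[97,37,99]}

Answer: {"oe":89,"vfm":[31,74,54],"x":[97,37,99]}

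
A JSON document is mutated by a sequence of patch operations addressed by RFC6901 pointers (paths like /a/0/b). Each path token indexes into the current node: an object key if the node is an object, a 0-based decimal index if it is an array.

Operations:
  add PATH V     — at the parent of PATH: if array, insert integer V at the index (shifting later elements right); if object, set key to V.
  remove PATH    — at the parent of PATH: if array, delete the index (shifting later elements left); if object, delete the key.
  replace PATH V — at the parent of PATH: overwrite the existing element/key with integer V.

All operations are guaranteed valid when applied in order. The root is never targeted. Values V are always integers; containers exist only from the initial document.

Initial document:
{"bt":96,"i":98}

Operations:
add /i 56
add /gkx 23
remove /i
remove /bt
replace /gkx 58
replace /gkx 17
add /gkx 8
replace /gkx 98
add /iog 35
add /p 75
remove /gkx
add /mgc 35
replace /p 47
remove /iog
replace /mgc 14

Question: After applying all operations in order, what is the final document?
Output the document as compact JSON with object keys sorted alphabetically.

After op 1 (add /i 56): {"bt":96,"i":56}
After op 2 (add /gkx 23): {"bt":96,"gkx":23,"i":56}
After op 3 (remove /i): {"bt":96,"gkx":23}
After op 4 (remove /bt): {"gkx":23}
After op 5 (replace /gkx 58): {"gkx":58}
After op 6 (replace /gkx 17): {"gkx":17}
After op 7 (add /gkx 8): {"gkx":8}
After op 8 (replace /gkx 98): {"gkx":98}
After op 9 (add /iog 35): {"gkx":98,"iog":35}
After op 10 (add /p 75): {"gkx":98,"iog":35,"p":75}
After op 11 (remove /gkx): {"iog":35,"p":75}
After op 12 (add /mgc 35): {"iog":35,"mgc":35,"p":75}
After op 13 (replace /p 47): {"iog":35,"mgc":35,"p":47}
After op 14 (remove /iog): {"mgc":35,"p":47}
After op 15 (replace /mgc 14): {"mgc":14,"p":47}

Answer: {"mgc":14,"p":47}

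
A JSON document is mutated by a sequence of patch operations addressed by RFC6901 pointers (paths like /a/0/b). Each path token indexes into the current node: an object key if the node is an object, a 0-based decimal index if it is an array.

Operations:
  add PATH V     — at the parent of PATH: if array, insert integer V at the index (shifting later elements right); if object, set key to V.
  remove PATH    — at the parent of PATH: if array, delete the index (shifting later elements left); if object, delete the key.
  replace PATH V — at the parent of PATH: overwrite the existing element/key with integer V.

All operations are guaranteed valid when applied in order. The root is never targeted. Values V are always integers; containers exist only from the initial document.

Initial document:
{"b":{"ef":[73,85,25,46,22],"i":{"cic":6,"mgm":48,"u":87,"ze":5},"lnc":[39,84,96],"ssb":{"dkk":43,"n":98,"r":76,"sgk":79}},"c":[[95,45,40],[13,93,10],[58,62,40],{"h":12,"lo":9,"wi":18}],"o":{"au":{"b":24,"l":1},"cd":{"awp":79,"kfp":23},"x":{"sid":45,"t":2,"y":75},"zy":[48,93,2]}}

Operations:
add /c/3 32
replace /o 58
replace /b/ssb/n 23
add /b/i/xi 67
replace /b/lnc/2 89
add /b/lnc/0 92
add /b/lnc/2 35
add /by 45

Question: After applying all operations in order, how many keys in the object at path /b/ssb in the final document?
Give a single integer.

Answer: 4

Derivation:
After op 1 (add /c/3 32): {"b":{"ef":[73,85,25,46,22],"i":{"cic":6,"mgm":48,"u":87,"ze":5},"lnc":[39,84,96],"ssb":{"dkk":43,"n":98,"r":76,"sgk":79}},"c":[[95,45,40],[13,93,10],[58,62,40],32,{"h":12,"lo":9,"wi":18}],"o":{"au":{"b":24,"l":1},"cd":{"awp":79,"kfp":23},"x":{"sid":45,"t":2,"y":75},"zy":[48,93,2]}}
After op 2 (replace /o 58): {"b":{"ef":[73,85,25,46,22],"i":{"cic":6,"mgm":48,"u":87,"ze":5},"lnc":[39,84,96],"ssb":{"dkk":43,"n":98,"r":76,"sgk":79}},"c":[[95,45,40],[13,93,10],[58,62,40],32,{"h":12,"lo":9,"wi":18}],"o":58}
After op 3 (replace /b/ssb/n 23): {"b":{"ef":[73,85,25,46,22],"i":{"cic":6,"mgm":48,"u":87,"ze":5},"lnc":[39,84,96],"ssb":{"dkk":43,"n":23,"r":76,"sgk":79}},"c":[[95,45,40],[13,93,10],[58,62,40],32,{"h":12,"lo":9,"wi":18}],"o":58}
After op 4 (add /b/i/xi 67): {"b":{"ef":[73,85,25,46,22],"i":{"cic":6,"mgm":48,"u":87,"xi":67,"ze":5},"lnc":[39,84,96],"ssb":{"dkk":43,"n":23,"r":76,"sgk":79}},"c":[[95,45,40],[13,93,10],[58,62,40],32,{"h":12,"lo":9,"wi":18}],"o":58}
After op 5 (replace /b/lnc/2 89): {"b":{"ef":[73,85,25,46,22],"i":{"cic":6,"mgm":48,"u":87,"xi":67,"ze":5},"lnc":[39,84,89],"ssb":{"dkk":43,"n":23,"r":76,"sgk":79}},"c":[[95,45,40],[13,93,10],[58,62,40],32,{"h":12,"lo":9,"wi":18}],"o":58}
After op 6 (add /b/lnc/0 92): {"b":{"ef":[73,85,25,46,22],"i":{"cic":6,"mgm":48,"u":87,"xi":67,"ze":5},"lnc":[92,39,84,89],"ssb":{"dkk":43,"n":23,"r":76,"sgk":79}},"c":[[95,45,40],[13,93,10],[58,62,40],32,{"h":12,"lo":9,"wi":18}],"o":58}
After op 7 (add /b/lnc/2 35): {"b":{"ef":[73,85,25,46,22],"i":{"cic":6,"mgm":48,"u":87,"xi":67,"ze":5},"lnc":[92,39,35,84,89],"ssb":{"dkk":43,"n":23,"r":76,"sgk":79}},"c":[[95,45,40],[13,93,10],[58,62,40],32,{"h":12,"lo":9,"wi":18}],"o":58}
After op 8 (add /by 45): {"b":{"ef":[73,85,25,46,22],"i":{"cic":6,"mgm":48,"u":87,"xi":67,"ze":5},"lnc":[92,39,35,84,89],"ssb":{"dkk":43,"n":23,"r":76,"sgk":79}},"by":45,"c":[[95,45,40],[13,93,10],[58,62,40],32,{"h":12,"lo":9,"wi":18}],"o":58}
Size at path /b/ssb: 4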